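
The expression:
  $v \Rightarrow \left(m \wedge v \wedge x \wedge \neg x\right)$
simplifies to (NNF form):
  $\neg v$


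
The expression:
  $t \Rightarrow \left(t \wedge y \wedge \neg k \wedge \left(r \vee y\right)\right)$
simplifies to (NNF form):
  $\left(y \wedge \neg k\right) \vee \neg t$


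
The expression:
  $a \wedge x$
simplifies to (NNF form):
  $a \wedge x$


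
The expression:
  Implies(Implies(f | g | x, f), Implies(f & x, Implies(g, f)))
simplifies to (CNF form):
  True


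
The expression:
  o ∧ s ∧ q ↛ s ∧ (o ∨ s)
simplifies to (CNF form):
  False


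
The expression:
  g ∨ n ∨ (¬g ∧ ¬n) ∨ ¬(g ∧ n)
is always true.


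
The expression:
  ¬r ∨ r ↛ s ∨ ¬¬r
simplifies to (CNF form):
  True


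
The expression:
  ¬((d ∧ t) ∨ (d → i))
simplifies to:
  d ∧ ¬i ∧ ¬t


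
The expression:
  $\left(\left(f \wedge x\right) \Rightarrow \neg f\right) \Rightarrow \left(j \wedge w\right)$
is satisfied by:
  {j: True, f: True, x: True, w: True}
  {j: True, f: True, x: True, w: False}
  {j: True, f: True, w: True, x: False}
  {j: True, x: True, w: True, f: False}
  {j: True, x: False, w: True, f: False}
  {f: True, x: True, w: True, j: False}
  {f: True, x: True, w: False, j: False}


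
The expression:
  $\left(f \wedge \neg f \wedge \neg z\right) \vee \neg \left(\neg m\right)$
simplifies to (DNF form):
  $m$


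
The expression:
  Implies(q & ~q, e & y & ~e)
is always true.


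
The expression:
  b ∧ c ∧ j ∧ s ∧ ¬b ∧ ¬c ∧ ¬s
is never true.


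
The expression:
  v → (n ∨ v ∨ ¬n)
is always true.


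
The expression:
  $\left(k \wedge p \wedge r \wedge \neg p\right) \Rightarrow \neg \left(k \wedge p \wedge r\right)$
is always true.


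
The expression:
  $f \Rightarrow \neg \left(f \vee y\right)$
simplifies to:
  $\neg f$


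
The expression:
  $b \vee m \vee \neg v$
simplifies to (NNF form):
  $b \vee m \vee \neg v$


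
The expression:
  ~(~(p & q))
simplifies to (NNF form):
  p & q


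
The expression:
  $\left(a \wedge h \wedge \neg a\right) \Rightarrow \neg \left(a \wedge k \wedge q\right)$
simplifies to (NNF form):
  $\text{True}$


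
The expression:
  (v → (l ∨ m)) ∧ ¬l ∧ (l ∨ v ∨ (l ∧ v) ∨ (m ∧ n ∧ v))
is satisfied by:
  {m: True, v: True, l: False}


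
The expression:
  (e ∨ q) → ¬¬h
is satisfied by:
  {h: True, q: False, e: False}
  {e: True, h: True, q: False}
  {h: True, q: True, e: False}
  {e: True, h: True, q: True}
  {e: False, q: False, h: False}


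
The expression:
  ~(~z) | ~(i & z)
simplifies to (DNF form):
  True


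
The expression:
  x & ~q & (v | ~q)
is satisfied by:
  {x: True, q: False}


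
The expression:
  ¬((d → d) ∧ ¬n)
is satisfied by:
  {n: True}


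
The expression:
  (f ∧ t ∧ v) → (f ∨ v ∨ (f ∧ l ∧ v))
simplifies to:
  True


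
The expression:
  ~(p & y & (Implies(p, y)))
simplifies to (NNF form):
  ~p | ~y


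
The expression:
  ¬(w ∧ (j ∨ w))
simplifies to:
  ¬w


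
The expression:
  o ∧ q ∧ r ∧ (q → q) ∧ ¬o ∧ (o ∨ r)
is never true.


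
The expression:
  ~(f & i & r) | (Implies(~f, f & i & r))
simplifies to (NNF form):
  True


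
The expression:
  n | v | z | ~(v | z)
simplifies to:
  True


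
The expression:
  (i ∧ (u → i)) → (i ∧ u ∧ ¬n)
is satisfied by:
  {u: True, n: False, i: False}
  {n: False, i: False, u: False}
  {u: True, n: True, i: False}
  {n: True, u: False, i: False}
  {i: True, u: True, n: False}


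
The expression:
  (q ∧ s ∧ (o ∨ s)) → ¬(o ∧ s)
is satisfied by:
  {s: False, q: False, o: False}
  {o: True, s: False, q: False}
  {q: True, s: False, o: False}
  {o: True, q: True, s: False}
  {s: True, o: False, q: False}
  {o: True, s: True, q: False}
  {q: True, s: True, o: False}


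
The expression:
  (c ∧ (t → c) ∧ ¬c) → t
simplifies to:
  True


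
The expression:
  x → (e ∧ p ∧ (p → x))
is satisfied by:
  {e: True, p: True, x: False}
  {e: True, p: False, x: False}
  {p: True, e: False, x: False}
  {e: False, p: False, x: False}
  {x: True, e: True, p: True}


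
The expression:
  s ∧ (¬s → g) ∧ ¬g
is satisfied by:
  {s: True, g: False}


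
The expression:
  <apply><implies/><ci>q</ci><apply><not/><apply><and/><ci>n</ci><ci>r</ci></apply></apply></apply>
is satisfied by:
  {q: False, n: False, r: False}
  {r: True, q: False, n: False}
  {n: True, q: False, r: False}
  {r: True, n: True, q: False}
  {q: True, r: False, n: False}
  {r: True, q: True, n: False}
  {n: True, q: True, r: False}


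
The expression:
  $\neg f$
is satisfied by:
  {f: False}


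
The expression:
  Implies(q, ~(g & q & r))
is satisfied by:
  {g: False, q: False, r: False}
  {r: True, g: False, q: False}
  {q: True, g: False, r: False}
  {r: True, q: True, g: False}
  {g: True, r: False, q: False}
  {r: True, g: True, q: False}
  {q: True, g: True, r: False}


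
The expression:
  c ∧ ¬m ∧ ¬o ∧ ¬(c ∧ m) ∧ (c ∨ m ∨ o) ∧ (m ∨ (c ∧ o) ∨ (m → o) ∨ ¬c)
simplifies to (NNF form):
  c ∧ ¬m ∧ ¬o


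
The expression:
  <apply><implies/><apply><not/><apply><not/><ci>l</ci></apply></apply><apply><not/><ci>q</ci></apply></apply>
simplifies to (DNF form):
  <apply><or/><apply><not/><ci>l</ci></apply><apply><not/><ci>q</ci></apply></apply>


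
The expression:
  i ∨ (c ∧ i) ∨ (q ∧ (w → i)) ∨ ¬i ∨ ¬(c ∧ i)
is always true.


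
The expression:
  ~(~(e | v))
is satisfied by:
  {v: True, e: True}
  {v: True, e: False}
  {e: True, v: False}


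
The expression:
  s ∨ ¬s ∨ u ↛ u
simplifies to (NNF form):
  True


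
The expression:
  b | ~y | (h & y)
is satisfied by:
  {b: True, h: True, y: False}
  {b: True, h: False, y: False}
  {h: True, b: False, y: False}
  {b: False, h: False, y: False}
  {b: True, y: True, h: True}
  {b: True, y: True, h: False}
  {y: True, h: True, b: False}


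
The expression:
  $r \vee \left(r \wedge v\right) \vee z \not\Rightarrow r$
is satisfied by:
  {r: True, z: True}
  {r: True, z: False}
  {z: True, r: False}


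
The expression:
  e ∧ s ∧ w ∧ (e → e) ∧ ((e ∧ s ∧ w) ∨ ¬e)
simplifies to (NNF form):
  e ∧ s ∧ w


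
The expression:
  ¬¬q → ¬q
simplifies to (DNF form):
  ¬q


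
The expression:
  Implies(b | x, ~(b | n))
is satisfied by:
  {x: False, b: False, n: False}
  {n: True, x: False, b: False}
  {x: True, n: False, b: False}


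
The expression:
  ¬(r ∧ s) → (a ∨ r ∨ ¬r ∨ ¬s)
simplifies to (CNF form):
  True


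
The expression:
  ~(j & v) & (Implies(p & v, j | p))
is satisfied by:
  {v: False, j: False}
  {j: True, v: False}
  {v: True, j: False}


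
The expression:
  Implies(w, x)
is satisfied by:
  {x: True, w: False}
  {w: False, x: False}
  {w: True, x: True}


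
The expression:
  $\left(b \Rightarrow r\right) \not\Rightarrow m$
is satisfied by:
  {r: True, b: False, m: False}
  {b: False, m: False, r: False}
  {r: True, b: True, m: False}


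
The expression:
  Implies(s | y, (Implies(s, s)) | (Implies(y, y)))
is always true.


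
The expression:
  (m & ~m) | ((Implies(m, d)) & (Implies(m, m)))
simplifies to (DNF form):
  d | ~m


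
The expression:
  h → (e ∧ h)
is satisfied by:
  {e: True, h: False}
  {h: False, e: False}
  {h: True, e: True}


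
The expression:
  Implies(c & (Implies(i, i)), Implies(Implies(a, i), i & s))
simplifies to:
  ~c | (i & s) | (a & ~i)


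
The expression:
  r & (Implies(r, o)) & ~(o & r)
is never true.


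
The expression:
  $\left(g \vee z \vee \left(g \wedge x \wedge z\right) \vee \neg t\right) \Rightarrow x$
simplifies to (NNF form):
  $x \vee \left(t \wedge \neg g \wedge \neg z\right)$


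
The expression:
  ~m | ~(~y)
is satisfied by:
  {y: True, m: False}
  {m: False, y: False}
  {m: True, y: True}


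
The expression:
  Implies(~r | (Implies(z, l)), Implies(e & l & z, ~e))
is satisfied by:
  {l: False, e: False, z: False}
  {z: True, l: False, e: False}
  {e: True, l: False, z: False}
  {z: True, e: True, l: False}
  {l: True, z: False, e: False}
  {z: True, l: True, e: False}
  {e: True, l: True, z: False}


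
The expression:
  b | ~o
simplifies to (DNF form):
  b | ~o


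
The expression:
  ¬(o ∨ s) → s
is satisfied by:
  {o: True, s: True}
  {o: True, s: False}
  {s: True, o: False}


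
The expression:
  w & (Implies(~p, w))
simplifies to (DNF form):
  w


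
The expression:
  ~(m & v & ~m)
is always true.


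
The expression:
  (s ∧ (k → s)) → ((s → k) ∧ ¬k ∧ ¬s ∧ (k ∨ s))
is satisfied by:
  {s: False}


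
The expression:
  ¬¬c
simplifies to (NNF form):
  c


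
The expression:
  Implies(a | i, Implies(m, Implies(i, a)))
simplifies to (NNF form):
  a | ~i | ~m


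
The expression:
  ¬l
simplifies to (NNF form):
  ¬l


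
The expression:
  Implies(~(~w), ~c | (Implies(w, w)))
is always true.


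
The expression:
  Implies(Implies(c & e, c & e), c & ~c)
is never true.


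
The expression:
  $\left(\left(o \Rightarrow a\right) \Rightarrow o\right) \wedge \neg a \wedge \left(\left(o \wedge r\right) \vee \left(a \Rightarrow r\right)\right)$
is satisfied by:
  {o: True, a: False}


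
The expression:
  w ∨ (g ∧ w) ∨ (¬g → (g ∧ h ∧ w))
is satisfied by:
  {g: True, w: True}
  {g: True, w: False}
  {w: True, g: False}


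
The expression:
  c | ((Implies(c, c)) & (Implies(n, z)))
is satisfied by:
  {z: True, c: True, n: False}
  {z: True, c: False, n: False}
  {c: True, z: False, n: False}
  {z: False, c: False, n: False}
  {n: True, z: True, c: True}
  {n: True, z: True, c: False}
  {n: True, c: True, z: False}


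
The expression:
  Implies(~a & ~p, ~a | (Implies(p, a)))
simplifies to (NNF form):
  True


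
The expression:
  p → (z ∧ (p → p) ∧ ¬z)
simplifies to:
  ¬p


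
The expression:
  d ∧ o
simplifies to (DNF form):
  d ∧ o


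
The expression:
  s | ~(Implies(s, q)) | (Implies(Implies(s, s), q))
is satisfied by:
  {q: True, s: True}
  {q: True, s: False}
  {s: True, q: False}


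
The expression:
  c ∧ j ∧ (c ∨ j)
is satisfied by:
  {c: True, j: True}


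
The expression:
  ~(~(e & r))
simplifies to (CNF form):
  e & r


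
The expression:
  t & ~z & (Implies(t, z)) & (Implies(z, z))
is never true.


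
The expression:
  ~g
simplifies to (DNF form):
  ~g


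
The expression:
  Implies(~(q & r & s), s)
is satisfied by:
  {s: True}


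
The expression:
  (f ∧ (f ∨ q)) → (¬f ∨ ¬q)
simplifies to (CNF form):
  ¬f ∨ ¬q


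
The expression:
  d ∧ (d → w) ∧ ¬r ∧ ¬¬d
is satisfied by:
  {w: True, d: True, r: False}


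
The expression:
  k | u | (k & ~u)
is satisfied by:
  {k: True, u: True}
  {k: True, u: False}
  {u: True, k: False}


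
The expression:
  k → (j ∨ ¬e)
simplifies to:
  j ∨ ¬e ∨ ¬k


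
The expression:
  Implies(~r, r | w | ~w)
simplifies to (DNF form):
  True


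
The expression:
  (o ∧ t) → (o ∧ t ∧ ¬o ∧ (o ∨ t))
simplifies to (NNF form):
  ¬o ∨ ¬t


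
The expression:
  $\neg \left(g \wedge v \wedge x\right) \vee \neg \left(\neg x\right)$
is always true.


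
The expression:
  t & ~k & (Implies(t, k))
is never true.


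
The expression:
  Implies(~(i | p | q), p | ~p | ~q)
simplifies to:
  True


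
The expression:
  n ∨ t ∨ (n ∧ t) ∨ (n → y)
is always true.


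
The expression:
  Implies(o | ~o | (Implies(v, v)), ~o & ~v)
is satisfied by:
  {v: False, o: False}


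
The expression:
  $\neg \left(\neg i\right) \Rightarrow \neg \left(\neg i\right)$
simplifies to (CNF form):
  $\text{True}$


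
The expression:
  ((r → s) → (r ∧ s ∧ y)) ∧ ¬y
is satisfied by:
  {r: True, y: False, s: False}


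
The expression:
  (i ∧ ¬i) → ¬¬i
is always true.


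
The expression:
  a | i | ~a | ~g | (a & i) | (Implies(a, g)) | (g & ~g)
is always true.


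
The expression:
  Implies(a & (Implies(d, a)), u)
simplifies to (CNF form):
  u | ~a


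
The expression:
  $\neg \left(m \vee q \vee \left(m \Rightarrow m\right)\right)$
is never true.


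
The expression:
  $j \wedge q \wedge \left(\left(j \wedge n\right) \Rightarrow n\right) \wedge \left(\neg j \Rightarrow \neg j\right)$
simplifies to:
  $j \wedge q$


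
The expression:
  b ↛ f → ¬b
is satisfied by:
  {f: True, b: False}
  {b: False, f: False}
  {b: True, f: True}


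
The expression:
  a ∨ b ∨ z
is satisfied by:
  {a: True, b: True, z: True}
  {a: True, b: True, z: False}
  {a: True, z: True, b: False}
  {a: True, z: False, b: False}
  {b: True, z: True, a: False}
  {b: True, z: False, a: False}
  {z: True, b: False, a: False}


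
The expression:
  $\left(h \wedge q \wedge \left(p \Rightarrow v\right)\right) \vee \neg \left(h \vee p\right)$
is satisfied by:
  {v: True, q: True, p: False, h: False}
  {v: True, q: False, p: False, h: False}
  {q: True, h: False, v: False, p: False}
  {h: False, q: False, v: False, p: False}
  {h: True, v: True, q: True, p: False}
  {h: True, q: True, v: False, p: False}
  {h: True, p: True, v: True, q: True}


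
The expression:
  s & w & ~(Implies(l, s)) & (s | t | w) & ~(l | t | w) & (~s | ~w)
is never true.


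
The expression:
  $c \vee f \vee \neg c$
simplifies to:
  $\text{True}$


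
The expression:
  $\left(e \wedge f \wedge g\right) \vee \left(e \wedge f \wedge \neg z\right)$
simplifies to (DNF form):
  $\left(e \wedge f \wedge g\right) \vee \left(e \wedge f \wedge \neg z\right)$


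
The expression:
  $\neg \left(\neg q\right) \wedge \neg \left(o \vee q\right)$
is never true.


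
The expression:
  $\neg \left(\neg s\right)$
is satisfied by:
  {s: True}


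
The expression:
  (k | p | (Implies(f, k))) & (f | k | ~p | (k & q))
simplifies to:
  k | (f & p) | (~f & ~p)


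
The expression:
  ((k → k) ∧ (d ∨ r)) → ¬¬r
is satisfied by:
  {r: True, d: False}
  {d: False, r: False}
  {d: True, r: True}


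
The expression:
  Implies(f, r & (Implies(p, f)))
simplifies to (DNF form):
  r | ~f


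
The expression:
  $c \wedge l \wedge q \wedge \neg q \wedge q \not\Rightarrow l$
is never true.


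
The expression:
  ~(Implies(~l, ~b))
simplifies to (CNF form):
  b & ~l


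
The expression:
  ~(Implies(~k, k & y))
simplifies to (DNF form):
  ~k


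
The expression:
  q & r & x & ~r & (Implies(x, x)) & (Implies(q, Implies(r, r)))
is never true.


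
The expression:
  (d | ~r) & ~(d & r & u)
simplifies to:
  ~r | (d & ~u)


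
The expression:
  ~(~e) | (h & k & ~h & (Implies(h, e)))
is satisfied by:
  {e: True}


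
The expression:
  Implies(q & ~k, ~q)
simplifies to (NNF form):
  k | ~q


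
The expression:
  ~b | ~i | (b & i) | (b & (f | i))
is always true.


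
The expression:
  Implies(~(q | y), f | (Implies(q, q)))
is always true.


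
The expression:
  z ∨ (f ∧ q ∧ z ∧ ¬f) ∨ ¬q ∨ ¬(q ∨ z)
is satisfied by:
  {z: True, q: False}
  {q: False, z: False}
  {q: True, z: True}


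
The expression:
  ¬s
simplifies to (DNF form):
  ¬s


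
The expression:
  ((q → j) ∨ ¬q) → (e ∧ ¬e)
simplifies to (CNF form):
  q ∧ ¬j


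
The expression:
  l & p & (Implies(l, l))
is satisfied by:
  {p: True, l: True}


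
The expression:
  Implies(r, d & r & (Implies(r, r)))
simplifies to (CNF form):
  d | ~r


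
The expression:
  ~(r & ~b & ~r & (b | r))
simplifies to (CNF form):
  True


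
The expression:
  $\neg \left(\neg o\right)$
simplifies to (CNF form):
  $o$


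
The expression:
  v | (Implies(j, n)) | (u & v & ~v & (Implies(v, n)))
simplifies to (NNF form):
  n | v | ~j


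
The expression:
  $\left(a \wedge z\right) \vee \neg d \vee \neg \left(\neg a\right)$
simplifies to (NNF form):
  $a \vee \neg d$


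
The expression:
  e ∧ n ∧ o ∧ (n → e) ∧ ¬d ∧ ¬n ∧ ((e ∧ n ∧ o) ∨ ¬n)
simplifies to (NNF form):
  False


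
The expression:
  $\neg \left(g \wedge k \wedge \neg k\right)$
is always true.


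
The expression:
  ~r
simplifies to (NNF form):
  ~r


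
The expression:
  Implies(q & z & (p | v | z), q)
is always true.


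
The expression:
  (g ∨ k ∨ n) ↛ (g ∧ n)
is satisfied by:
  {k: True, g: False, n: False}
  {n: True, k: True, g: False}
  {n: True, g: False, k: False}
  {k: True, g: True, n: False}
  {g: True, n: False, k: False}


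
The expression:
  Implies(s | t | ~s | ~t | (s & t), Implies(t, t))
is always true.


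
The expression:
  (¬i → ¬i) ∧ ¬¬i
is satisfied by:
  {i: True}


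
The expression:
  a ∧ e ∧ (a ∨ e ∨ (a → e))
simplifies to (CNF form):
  a ∧ e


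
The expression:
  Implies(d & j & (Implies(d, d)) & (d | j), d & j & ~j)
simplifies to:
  ~d | ~j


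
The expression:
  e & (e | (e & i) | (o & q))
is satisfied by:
  {e: True}


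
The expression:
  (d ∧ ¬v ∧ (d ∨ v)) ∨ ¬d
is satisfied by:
  {v: False, d: False}
  {d: True, v: False}
  {v: True, d: False}


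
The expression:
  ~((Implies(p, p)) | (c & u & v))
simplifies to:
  False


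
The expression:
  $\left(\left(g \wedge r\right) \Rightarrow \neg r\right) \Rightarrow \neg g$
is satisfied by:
  {r: True, g: False}
  {g: False, r: False}
  {g: True, r: True}


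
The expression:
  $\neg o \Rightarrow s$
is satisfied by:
  {o: True, s: True}
  {o: True, s: False}
  {s: True, o: False}


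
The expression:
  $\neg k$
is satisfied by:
  {k: False}


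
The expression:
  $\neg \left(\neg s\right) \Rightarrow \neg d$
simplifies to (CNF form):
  $\neg d \vee \neg s$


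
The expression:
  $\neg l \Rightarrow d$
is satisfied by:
  {d: True, l: True}
  {d: True, l: False}
  {l: True, d: False}


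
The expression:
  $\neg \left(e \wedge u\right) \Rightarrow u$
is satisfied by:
  {u: True}


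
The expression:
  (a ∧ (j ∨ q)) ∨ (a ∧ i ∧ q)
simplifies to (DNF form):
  (a ∧ j) ∨ (a ∧ q)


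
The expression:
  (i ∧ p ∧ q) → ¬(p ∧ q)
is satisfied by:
  {p: False, q: False, i: False}
  {i: True, p: False, q: False}
  {q: True, p: False, i: False}
  {i: True, q: True, p: False}
  {p: True, i: False, q: False}
  {i: True, p: True, q: False}
  {q: True, p: True, i: False}


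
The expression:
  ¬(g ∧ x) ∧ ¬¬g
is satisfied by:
  {g: True, x: False}


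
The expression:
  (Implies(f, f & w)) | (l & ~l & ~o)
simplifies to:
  w | ~f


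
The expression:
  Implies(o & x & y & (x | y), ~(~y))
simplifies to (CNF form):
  True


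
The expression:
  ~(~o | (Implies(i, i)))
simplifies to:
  False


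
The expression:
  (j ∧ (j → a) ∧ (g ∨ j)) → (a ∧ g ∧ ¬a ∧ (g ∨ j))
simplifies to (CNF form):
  ¬a ∨ ¬j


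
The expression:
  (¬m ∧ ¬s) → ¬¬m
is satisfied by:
  {m: True, s: True}
  {m: True, s: False}
  {s: True, m: False}


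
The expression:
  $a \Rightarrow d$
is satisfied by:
  {d: True, a: False}
  {a: False, d: False}
  {a: True, d: True}


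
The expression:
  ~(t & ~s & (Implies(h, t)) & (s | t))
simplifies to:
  s | ~t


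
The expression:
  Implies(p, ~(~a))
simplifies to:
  a | ~p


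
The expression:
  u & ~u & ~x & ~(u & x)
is never true.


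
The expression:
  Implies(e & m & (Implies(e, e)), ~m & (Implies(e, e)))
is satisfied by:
  {m: False, e: False}
  {e: True, m: False}
  {m: True, e: False}


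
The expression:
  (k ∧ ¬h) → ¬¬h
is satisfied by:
  {h: True, k: False}
  {k: False, h: False}
  {k: True, h: True}


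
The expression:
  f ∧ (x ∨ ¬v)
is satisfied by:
  {x: True, f: True, v: False}
  {f: True, v: False, x: False}
  {x: True, v: True, f: True}


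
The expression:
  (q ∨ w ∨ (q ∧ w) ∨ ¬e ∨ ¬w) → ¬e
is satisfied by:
  {e: False}


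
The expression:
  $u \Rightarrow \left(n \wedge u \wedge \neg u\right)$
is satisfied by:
  {u: False}


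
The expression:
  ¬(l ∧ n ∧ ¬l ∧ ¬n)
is always true.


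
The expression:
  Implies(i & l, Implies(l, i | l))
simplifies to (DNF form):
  True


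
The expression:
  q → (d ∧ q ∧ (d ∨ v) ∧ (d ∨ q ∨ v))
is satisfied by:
  {d: True, q: False}
  {q: False, d: False}
  {q: True, d: True}


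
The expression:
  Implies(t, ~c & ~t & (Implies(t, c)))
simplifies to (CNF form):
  ~t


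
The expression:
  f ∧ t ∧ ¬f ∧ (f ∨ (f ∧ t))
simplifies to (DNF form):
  False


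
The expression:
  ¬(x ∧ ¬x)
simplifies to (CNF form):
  True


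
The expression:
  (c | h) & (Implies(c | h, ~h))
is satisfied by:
  {c: True, h: False}


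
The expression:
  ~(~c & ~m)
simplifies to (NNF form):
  c | m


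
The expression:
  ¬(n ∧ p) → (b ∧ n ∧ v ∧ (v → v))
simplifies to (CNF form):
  n ∧ (b ∨ p) ∧ (p ∨ v)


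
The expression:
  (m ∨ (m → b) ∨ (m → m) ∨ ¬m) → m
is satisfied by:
  {m: True}


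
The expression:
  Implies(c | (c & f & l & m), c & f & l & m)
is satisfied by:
  {m: True, l: True, f: True, c: False}
  {m: True, l: True, f: False, c: False}
  {m: True, f: True, l: False, c: False}
  {m: True, f: False, l: False, c: False}
  {l: True, f: True, m: False, c: False}
  {l: True, m: False, f: False, c: False}
  {l: False, f: True, m: False, c: False}
  {l: False, m: False, f: False, c: False}
  {m: True, c: True, l: True, f: True}


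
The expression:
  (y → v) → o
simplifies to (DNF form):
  o ∨ (y ∧ ¬v)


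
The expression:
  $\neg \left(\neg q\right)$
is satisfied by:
  {q: True}


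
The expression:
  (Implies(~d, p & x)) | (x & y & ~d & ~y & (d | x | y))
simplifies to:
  d | (p & x)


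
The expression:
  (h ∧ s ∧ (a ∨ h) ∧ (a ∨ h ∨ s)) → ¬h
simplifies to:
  ¬h ∨ ¬s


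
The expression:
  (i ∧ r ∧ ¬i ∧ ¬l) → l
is always true.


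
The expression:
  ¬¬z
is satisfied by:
  {z: True}


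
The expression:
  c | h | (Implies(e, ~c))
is always true.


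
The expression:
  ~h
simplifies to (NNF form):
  ~h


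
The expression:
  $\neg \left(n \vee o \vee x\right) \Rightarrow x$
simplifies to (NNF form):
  $n \vee o \vee x$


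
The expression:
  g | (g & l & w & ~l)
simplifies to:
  g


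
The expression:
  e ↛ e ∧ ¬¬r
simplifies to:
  False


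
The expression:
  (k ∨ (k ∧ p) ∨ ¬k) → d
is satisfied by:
  {d: True}


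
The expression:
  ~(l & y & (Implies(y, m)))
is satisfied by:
  {l: False, m: False, y: False}
  {y: True, l: False, m: False}
  {m: True, l: False, y: False}
  {y: True, m: True, l: False}
  {l: True, y: False, m: False}
  {y: True, l: True, m: False}
  {m: True, l: True, y: False}


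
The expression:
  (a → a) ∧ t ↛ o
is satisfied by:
  {t: True, o: False}


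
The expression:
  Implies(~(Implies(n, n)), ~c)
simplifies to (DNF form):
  True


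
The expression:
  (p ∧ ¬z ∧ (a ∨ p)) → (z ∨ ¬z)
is always true.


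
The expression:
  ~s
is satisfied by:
  {s: False}


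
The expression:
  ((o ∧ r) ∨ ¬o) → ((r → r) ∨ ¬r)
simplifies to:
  True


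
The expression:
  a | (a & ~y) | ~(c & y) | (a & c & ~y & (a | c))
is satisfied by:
  {a: True, c: False, y: False}
  {c: False, y: False, a: False}
  {a: True, y: True, c: False}
  {y: True, c: False, a: False}
  {a: True, c: True, y: False}
  {c: True, a: False, y: False}
  {a: True, y: True, c: True}


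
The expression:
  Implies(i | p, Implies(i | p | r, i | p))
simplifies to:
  True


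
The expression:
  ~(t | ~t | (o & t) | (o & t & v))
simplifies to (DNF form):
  False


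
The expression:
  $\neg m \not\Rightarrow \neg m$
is never true.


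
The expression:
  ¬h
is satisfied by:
  {h: False}


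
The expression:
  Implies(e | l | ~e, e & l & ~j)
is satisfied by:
  {e: True, l: True, j: False}


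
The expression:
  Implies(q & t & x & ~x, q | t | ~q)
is always true.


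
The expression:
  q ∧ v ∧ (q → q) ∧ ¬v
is never true.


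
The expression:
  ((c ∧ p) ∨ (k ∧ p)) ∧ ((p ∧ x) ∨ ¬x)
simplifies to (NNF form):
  p ∧ (c ∨ k)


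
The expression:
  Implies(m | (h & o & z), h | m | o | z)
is always true.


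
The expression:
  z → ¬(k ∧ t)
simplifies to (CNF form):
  ¬k ∨ ¬t ∨ ¬z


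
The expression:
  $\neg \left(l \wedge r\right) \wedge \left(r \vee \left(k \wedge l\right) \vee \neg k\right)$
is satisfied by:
  {k: False, l: False, r: False}
  {r: True, k: False, l: False}
  {r: True, k: True, l: False}
  {l: True, k: False, r: False}
  {l: True, k: True, r: False}


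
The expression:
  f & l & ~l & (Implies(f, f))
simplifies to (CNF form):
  False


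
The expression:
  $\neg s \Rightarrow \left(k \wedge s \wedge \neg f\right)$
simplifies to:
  $s$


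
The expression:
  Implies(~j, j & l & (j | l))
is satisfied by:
  {j: True}


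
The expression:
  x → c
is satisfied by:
  {c: True, x: False}
  {x: False, c: False}
  {x: True, c: True}


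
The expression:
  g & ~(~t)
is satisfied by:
  {t: True, g: True}


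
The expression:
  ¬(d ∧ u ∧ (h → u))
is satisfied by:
  {u: False, d: False}
  {d: True, u: False}
  {u: True, d: False}


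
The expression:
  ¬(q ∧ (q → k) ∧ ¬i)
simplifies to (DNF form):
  i ∨ ¬k ∨ ¬q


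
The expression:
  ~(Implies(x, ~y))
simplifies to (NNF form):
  x & y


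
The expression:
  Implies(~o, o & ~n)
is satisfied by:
  {o: True}


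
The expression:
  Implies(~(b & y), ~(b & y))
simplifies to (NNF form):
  True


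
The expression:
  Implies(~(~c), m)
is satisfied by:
  {m: True, c: False}
  {c: False, m: False}
  {c: True, m: True}


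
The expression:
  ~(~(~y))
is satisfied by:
  {y: False}


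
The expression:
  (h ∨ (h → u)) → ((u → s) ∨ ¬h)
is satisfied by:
  {s: True, h: False, u: False}
  {h: False, u: False, s: False}
  {u: True, s: True, h: False}
  {u: True, h: False, s: False}
  {s: True, h: True, u: False}
  {h: True, s: False, u: False}
  {u: True, h: True, s: True}


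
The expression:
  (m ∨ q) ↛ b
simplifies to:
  ¬b ∧ (m ∨ q)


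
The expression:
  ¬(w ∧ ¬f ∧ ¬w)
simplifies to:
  True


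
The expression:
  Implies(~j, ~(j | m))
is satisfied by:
  {j: True, m: False}
  {m: False, j: False}
  {m: True, j: True}


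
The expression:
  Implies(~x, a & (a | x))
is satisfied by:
  {a: True, x: True}
  {a: True, x: False}
  {x: True, a: False}


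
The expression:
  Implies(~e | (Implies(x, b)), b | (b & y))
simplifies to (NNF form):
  b | (e & x)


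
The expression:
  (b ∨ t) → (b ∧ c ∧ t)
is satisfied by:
  {c: True, b: False, t: False}
  {b: False, t: False, c: False}
  {c: True, t: True, b: True}


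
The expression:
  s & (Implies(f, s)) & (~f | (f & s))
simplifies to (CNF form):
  s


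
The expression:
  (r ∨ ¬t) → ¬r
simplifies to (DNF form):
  ¬r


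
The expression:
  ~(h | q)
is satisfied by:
  {q: False, h: False}


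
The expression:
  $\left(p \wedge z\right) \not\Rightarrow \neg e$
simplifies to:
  $e \wedge p \wedge z$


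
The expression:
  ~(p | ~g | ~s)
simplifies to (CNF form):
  g & s & ~p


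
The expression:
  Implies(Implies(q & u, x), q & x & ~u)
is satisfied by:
  {x: True, q: True, u: False}
  {u: True, q: True, x: False}


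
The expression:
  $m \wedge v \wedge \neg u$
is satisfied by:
  {m: True, v: True, u: False}


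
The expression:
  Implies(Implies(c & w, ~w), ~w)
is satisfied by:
  {c: True, w: False}
  {w: False, c: False}
  {w: True, c: True}


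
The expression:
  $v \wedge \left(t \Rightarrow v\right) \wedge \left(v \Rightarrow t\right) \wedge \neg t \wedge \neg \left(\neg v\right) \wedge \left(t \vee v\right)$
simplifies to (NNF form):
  $\text{False}$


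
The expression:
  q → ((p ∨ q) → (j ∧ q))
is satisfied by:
  {j: True, q: False}
  {q: False, j: False}
  {q: True, j: True}


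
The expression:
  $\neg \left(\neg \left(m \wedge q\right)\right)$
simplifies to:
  $m \wedge q$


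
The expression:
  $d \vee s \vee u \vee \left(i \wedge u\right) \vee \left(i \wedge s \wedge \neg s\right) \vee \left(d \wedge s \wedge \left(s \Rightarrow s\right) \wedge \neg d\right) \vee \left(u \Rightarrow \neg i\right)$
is always true.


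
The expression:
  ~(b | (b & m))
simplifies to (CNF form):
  ~b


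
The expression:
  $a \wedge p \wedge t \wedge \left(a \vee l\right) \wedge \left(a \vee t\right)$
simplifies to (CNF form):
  $a \wedge p \wedge t$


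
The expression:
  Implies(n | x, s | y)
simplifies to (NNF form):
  s | y | (~n & ~x)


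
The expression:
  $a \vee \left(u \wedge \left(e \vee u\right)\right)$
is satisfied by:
  {a: True, u: True}
  {a: True, u: False}
  {u: True, a: False}


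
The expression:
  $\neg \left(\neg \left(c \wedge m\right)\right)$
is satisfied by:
  {c: True, m: True}


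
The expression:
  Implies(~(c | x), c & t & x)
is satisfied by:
  {x: True, c: True}
  {x: True, c: False}
  {c: True, x: False}


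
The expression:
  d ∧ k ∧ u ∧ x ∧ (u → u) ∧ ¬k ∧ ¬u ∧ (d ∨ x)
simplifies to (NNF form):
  False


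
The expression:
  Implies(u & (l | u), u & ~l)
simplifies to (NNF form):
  ~l | ~u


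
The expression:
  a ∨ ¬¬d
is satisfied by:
  {a: True, d: True}
  {a: True, d: False}
  {d: True, a: False}


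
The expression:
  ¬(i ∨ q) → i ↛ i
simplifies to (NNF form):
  i ∨ q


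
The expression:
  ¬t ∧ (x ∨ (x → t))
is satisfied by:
  {t: False}


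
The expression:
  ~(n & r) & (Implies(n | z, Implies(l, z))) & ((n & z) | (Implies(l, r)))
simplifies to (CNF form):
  (r | ~r) & (~n | ~r) & (n | r | ~l) & (n | r | ~r) & (r | z | ~l) & (r | z | ~r) & (n | ~l | ~n) & (n | ~n | ~r) & (r | ~l | ~r) & (z | ~l | ~n) & (z | ~n | ~r) & (~l | ~n | ~r)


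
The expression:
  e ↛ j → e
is always true.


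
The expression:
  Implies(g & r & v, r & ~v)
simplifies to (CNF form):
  ~g | ~r | ~v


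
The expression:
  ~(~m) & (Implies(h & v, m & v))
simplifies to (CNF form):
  m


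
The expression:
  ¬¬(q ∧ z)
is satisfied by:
  {z: True, q: True}


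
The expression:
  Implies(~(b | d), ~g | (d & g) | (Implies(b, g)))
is always true.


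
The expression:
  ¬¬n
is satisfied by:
  {n: True}


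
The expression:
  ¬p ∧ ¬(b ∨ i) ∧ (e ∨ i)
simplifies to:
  e ∧ ¬b ∧ ¬i ∧ ¬p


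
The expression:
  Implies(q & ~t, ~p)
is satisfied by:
  {t: True, p: False, q: False}
  {p: False, q: False, t: False}
  {t: True, q: True, p: False}
  {q: True, p: False, t: False}
  {t: True, p: True, q: False}
  {p: True, t: False, q: False}
  {t: True, q: True, p: True}


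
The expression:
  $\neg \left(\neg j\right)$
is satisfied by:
  {j: True}


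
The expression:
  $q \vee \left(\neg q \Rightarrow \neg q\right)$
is always true.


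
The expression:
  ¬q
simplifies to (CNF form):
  ¬q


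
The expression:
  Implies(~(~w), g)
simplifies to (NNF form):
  g | ~w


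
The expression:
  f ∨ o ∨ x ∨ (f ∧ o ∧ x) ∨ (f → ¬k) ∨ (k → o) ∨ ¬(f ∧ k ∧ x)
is always true.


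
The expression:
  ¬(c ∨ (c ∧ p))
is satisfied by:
  {c: False}


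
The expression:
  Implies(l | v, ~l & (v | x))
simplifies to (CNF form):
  ~l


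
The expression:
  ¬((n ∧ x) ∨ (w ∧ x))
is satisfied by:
  {n: False, x: False, w: False}
  {w: True, n: False, x: False}
  {n: True, w: False, x: False}
  {w: True, n: True, x: False}
  {x: True, w: False, n: False}


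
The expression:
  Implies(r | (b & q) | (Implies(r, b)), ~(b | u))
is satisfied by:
  {u: False, b: False}


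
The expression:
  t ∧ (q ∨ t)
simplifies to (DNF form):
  t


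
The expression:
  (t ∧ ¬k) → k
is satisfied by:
  {k: True, t: False}
  {t: False, k: False}
  {t: True, k: True}


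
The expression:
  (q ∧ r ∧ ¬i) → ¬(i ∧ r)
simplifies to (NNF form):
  True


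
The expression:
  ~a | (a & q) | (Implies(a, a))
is always true.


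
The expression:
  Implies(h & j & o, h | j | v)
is always true.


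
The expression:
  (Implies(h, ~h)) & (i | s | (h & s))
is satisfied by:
  {i: True, s: True, h: False}
  {i: True, h: False, s: False}
  {s: True, h: False, i: False}


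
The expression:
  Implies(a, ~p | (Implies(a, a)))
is always true.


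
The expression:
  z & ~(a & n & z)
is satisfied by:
  {z: True, n: False, a: False}
  {z: True, a: True, n: False}
  {z: True, n: True, a: False}


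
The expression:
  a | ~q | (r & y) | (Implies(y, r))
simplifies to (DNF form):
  a | r | ~q | ~y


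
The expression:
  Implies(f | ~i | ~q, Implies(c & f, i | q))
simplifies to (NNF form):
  i | q | ~c | ~f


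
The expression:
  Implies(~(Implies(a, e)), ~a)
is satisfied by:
  {e: True, a: False}
  {a: False, e: False}
  {a: True, e: True}


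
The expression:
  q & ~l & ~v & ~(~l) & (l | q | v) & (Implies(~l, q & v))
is never true.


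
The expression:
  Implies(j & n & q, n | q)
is always true.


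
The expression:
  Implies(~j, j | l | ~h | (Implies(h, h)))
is always true.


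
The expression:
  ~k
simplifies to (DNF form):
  ~k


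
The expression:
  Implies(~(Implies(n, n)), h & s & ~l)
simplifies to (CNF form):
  True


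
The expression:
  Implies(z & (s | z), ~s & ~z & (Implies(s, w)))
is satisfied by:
  {z: False}


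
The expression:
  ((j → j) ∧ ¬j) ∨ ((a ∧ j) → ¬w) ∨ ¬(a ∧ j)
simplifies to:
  ¬a ∨ ¬j ∨ ¬w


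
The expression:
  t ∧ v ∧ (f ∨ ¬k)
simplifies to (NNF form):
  t ∧ v ∧ (f ∨ ¬k)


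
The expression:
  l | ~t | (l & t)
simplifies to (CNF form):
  l | ~t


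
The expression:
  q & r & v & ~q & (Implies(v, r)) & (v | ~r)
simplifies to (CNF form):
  False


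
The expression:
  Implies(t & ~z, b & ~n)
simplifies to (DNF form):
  z | ~t | (b & ~n)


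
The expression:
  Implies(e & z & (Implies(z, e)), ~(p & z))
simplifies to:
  ~e | ~p | ~z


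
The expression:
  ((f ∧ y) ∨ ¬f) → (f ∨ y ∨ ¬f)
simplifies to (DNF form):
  True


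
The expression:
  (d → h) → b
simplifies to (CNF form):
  (b ∨ d) ∧ (b ∨ ¬h)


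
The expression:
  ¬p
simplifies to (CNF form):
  ¬p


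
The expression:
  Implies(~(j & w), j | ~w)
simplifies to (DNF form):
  j | ~w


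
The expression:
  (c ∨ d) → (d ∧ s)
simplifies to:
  (d ∧ s) ∨ (¬c ∧ ¬d)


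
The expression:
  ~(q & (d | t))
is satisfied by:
  {d: False, q: False, t: False}
  {t: True, d: False, q: False}
  {d: True, t: False, q: False}
  {t: True, d: True, q: False}
  {q: True, t: False, d: False}


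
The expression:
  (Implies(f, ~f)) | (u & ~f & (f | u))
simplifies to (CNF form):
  ~f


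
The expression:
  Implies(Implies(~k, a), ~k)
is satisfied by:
  {k: False}


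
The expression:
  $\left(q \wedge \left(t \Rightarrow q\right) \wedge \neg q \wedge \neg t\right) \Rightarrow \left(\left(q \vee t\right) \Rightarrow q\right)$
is always true.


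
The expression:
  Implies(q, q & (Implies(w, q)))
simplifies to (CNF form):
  True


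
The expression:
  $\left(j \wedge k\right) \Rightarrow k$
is always true.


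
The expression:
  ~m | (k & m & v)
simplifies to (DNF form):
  ~m | (k & v)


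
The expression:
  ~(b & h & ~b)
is always true.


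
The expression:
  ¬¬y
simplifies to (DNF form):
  y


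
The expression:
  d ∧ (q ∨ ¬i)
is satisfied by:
  {d: True, q: True, i: False}
  {d: True, q: False, i: False}
  {d: True, i: True, q: True}


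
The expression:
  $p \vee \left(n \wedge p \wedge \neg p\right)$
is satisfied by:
  {p: True}


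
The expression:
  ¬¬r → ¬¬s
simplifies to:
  s ∨ ¬r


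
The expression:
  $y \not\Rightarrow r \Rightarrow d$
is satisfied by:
  {r: True, d: True, y: False}
  {r: True, y: False, d: False}
  {d: True, y: False, r: False}
  {d: False, y: False, r: False}
  {r: True, d: True, y: True}
  {r: True, y: True, d: False}
  {d: True, y: True, r: False}


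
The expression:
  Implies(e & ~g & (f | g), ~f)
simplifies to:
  g | ~e | ~f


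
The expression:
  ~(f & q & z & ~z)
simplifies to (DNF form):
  True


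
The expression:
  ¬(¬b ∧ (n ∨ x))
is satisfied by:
  {b: True, n: False, x: False}
  {b: True, x: True, n: False}
  {b: True, n: True, x: False}
  {b: True, x: True, n: True}
  {x: False, n: False, b: False}


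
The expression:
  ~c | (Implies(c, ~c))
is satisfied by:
  {c: False}


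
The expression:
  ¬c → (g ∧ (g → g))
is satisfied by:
  {c: True, g: True}
  {c: True, g: False}
  {g: True, c: False}


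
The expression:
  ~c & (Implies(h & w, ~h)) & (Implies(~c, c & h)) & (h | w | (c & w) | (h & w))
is never true.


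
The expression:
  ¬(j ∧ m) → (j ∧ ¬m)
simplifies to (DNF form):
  j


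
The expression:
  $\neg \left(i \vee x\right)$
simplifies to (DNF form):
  $\neg i \wedge \neg x$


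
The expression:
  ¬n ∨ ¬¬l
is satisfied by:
  {l: True, n: False}
  {n: False, l: False}
  {n: True, l: True}


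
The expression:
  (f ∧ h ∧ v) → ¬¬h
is always true.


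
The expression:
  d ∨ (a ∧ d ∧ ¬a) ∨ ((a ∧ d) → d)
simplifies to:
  True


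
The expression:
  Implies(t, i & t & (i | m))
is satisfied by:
  {i: True, t: False}
  {t: False, i: False}
  {t: True, i: True}


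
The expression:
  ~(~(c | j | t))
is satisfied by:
  {t: True, c: True, j: True}
  {t: True, c: True, j: False}
  {t: True, j: True, c: False}
  {t: True, j: False, c: False}
  {c: True, j: True, t: False}
  {c: True, j: False, t: False}
  {j: True, c: False, t: False}


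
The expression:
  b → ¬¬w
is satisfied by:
  {w: True, b: False}
  {b: False, w: False}
  {b: True, w: True}


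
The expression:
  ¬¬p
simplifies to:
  p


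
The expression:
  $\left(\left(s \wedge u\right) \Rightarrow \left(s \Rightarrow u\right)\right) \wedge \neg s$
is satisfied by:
  {s: False}
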